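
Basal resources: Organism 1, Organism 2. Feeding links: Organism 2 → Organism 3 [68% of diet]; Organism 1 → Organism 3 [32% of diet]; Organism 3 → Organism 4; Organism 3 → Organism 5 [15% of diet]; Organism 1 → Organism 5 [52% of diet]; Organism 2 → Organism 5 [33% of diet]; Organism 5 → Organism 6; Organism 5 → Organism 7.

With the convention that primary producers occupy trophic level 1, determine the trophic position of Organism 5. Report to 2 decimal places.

2.15

Organism 3: 1 + (0.68×1 + 0.32×1) = 2
Organism 4: 1 + 2 = 3
Organism 5: 1 + (0.15×2 + 0.52×1 + 0.33×1) = 2.15
Organism 6: 1 + 2.15 = 3.15
Organism 7: 1 + 2.15 = 3.15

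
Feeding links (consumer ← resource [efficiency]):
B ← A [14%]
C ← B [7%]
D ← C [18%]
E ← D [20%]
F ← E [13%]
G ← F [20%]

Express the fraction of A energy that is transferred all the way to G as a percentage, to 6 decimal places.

Product of link efficiencies: 0.14 × 0.07 × 0.18 × 0.2 × 0.13 × 0.2 = 0.0000091728
As a percentage: 0.0000091728 × 100 = 0.000917%

0.000917%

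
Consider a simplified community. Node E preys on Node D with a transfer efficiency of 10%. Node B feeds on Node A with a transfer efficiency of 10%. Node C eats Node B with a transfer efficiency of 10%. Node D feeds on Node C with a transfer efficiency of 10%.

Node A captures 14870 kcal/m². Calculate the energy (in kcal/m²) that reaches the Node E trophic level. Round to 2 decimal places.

Node B: 14870 × 0.1 = 1487 kcal/m²
Node C: 1487 × 0.1 = 148.7 kcal/m²
Node D: 148.7 × 0.1 = 14.87 kcal/m²
Node E: 14.87 × 0.1 = 1.487 kcal/m²

1.49 kcal/m²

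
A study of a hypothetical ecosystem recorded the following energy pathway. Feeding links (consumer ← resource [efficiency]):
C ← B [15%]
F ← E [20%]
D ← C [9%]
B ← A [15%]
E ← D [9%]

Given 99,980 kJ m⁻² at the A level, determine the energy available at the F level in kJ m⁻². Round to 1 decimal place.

B: 99980 × 0.15 = 14997 kJ m⁻²
C: 14997 × 0.15 = 2249.55 kJ m⁻²
D: 2249.55 × 0.09 = 202.4595 kJ m⁻²
E: 202.4595 × 0.09 = 18.221355 kJ m⁻²
F: 18.221355 × 0.2 = 3.644271 kJ m⁻²

3.6 kJ m⁻²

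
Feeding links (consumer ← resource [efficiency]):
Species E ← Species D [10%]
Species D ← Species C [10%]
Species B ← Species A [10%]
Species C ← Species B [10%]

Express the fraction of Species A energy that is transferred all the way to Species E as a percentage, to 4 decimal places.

0.0100%

Product of link efficiencies: 0.1 × 0.1 × 0.1 × 0.1 = 0.0001
As a percentage: 0.0001 × 100 = 0.0100%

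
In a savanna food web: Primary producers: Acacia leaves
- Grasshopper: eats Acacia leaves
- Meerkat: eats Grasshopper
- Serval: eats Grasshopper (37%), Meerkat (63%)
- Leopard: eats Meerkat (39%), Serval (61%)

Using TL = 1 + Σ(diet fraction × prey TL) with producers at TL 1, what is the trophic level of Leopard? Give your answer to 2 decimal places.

4.38

Grasshopper: 1 + 1 = 2
Meerkat: 1 + 2 = 3
Serval: 1 + (0.37×2 + 0.63×3) = 3.63
Leopard: 1 + (0.39×3 + 0.61×3.63) = 4.3843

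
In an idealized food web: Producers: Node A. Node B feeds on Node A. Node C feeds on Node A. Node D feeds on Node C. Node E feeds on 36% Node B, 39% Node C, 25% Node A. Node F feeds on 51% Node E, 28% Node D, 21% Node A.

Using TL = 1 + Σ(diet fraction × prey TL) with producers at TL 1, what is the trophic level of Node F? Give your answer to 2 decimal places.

3.45

Node B: 1 + 1 = 2
Node C: 1 + 1 = 2
Node D: 1 + 2 = 3
Node E: 1 + (0.36×2 + 0.39×2 + 0.25×1) = 2.75
Node F: 1 + (0.51×2.75 + 0.28×3 + 0.21×1) = 3.4525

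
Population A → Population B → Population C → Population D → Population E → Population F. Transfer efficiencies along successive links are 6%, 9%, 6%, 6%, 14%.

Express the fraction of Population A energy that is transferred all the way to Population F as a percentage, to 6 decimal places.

0.000272%

Product of link efficiencies: 0.06 × 0.09 × 0.06 × 0.06 × 0.14 = 0.0000027216
As a percentage: 0.0000027216 × 100 = 0.000272%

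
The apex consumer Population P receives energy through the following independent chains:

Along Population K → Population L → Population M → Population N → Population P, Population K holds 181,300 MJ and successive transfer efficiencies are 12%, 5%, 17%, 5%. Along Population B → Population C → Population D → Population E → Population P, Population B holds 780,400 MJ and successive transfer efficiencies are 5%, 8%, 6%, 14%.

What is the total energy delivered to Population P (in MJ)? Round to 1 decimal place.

Via Population K: 181300 × 0.12 × 0.05 × 0.17 × 0.05 = 9.2463 MJ
Via Population B: 780400 × 0.05 × 0.08 × 0.06 × 0.14 = 26.22144 MJ
Total at Population P: 9.2463 + 26.22144 = 35.46774 MJ

35.5 MJ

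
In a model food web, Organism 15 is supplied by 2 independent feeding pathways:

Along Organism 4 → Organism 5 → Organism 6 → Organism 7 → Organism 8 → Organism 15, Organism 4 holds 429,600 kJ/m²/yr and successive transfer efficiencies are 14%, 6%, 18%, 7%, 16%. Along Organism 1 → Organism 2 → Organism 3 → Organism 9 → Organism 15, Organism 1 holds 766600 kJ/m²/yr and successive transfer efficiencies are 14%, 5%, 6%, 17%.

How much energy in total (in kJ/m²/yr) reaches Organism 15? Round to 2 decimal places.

Via Organism 4: 429600 × 0.14 × 0.06 × 0.18 × 0.07 × 0.16 = 7.27501824 kJ/m²/yr
Via Organism 1: 766600 × 0.14 × 0.05 × 0.06 × 0.17 = 54.73524 kJ/m²/yr
Total at Organism 15: 7.27501824 + 54.73524 = 62.01025824 kJ/m²/yr

62.01 kJ/m²/yr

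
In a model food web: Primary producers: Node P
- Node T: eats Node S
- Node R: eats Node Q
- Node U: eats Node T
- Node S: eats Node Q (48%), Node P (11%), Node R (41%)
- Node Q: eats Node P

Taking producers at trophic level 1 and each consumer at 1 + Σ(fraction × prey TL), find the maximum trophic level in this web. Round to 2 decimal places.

5.30

Node Q: 1 + 1 = 2
Node R: 1 + 2 = 3
Node S: 1 + (0.48×2 + 0.11×1 + 0.41×3) = 3.3
Node T: 1 + 3.3 = 4.3
Node U: 1 + 4.3 = 5.3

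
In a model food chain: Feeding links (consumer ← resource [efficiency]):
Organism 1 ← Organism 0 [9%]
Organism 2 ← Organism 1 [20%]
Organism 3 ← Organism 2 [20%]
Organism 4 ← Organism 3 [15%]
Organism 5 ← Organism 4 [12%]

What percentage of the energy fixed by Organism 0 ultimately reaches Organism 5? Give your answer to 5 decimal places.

Product of link efficiencies: 0.09 × 0.2 × 0.2 × 0.15 × 0.12 = 0.0000648
As a percentage: 0.0000648 × 100 = 0.00648%

0.00648%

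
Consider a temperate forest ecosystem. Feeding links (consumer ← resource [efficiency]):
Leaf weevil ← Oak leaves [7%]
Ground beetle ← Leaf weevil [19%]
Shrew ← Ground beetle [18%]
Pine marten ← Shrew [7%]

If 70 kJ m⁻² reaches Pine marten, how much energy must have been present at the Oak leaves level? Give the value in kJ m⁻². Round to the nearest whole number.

417711 kJ m⁻²

Cumulative transfer efficiency: 0.07 × 0.19 × 0.18 × 0.07 = 0.00016758
Oak leaves energy = 70 / 0.00016758 = 417711 kJ m⁻²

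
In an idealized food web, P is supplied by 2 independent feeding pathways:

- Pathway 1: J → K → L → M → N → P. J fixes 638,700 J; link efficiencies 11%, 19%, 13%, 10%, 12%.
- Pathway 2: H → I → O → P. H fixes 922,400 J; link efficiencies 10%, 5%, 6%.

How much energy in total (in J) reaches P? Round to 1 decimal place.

297.5 J

Pathway 1: 638700 × 0.11 × 0.19 × 0.13 × 0.1 × 0.12 = 20.8241748 J
Pathway 2: 922400 × 0.1 × 0.05 × 0.06 = 276.72 J
Total at P: 20.8241748 + 276.72 = 297.5441748 J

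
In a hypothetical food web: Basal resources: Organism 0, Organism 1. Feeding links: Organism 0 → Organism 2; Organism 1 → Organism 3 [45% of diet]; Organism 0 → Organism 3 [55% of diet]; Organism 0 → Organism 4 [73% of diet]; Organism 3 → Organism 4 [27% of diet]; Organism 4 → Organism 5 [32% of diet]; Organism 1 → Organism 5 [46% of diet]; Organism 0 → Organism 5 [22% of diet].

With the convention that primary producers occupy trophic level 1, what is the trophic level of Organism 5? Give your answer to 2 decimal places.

2.41

Organism 2: 1 + 1 = 2
Organism 3: 1 + (0.45×1 + 0.55×1) = 2
Organism 4: 1 + (0.73×1 + 0.27×2) = 2.27
Organism 5: 1 + (0.32×2.27 + 0.46×1 + 0.22×1) = 2.4064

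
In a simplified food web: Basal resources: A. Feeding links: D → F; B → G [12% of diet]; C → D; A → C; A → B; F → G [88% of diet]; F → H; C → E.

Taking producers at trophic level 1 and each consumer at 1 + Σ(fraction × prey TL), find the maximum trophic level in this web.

B: 1 + 1 = 2
C: 1 + 1 = 2
D: 1 + 2 = 3
E: 1 + 2 = 3
F: 1 + 3 = 4
G: 1 + (0.12×2 + 0.88×4) = 4.76
H: 1 + 4 = 5

5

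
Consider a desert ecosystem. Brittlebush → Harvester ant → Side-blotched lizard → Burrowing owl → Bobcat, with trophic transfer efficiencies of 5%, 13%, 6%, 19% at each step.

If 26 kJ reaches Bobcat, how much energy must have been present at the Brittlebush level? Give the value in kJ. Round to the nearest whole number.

Cumulative transfer efficiency: 0.05 × 0.13 × 0.06 × 0.19 = 0.0000741
Brittlebush energy = 26 / 0.0000741 = 350877 kJ

350877 kJ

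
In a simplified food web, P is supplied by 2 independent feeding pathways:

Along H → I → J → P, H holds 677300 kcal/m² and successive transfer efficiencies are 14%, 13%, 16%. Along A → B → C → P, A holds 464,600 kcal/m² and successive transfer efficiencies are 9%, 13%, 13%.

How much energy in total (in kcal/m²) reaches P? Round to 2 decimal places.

Via H: 677300 × 0.14 × 0.13 × 0.16 = 1972.2976 kcal/m²
Via A: 464600 × 0.09 × 0.13 × 0.13 = 706.6566 kcal/m²
Total at P: 1972.2976 + 706.6566 = 2678.9542 kcal/m²

2678.95 kcal/m²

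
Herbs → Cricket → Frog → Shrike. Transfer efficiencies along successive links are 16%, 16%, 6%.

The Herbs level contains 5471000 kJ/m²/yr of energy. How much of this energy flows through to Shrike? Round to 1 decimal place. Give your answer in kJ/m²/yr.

8403.5 kJ/m²/yr

Cricket: 5471000 × 0.16 = 875360 kJ/m²/yr
Frog: 875360 × 0.16 = 140057.6 kJ/m²/yr
Shrike: 140057.6 × 0.06 = 8403.456 kJ/m²/yr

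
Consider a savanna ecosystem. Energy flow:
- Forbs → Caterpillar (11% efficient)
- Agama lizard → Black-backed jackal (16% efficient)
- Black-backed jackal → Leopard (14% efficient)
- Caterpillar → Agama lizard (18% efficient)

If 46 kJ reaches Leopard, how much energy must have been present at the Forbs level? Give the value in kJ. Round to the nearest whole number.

Cumulative transfer efficiency: 0.11 × 0.18 × 0.16 × 0.14 = 0.00044352
Forbs energy = 46 / 0.00044352 = 103716 kJ

103716 kJ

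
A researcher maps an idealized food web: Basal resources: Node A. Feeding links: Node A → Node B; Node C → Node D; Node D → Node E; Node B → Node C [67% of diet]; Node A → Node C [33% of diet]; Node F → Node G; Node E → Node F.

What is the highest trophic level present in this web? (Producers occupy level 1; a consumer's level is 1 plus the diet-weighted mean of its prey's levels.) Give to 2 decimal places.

Node B: 1 + 1 = 2
Node C: 1 + (0.67×2 + 0.33×1) = 2.67
Node D: 1 + 2.67 = 3.67
Node E: 1 + 3.67 = 4.67
Node F: 1 + 4.67 = 5.67
Node G: 1 + 5.67 = 6.67

6.67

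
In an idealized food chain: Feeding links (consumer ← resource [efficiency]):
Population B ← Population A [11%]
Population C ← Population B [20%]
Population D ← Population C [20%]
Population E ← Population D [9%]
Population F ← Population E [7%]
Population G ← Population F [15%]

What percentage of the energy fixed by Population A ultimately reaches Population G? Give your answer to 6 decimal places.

Product of link efficiencies: 0.11 × 0.2 × 0.2 × 0.09 × 0.07 × 0.15 = 0.000004158
As a percentage: 0.000004158 × 100 = 0.000416%

0.000416%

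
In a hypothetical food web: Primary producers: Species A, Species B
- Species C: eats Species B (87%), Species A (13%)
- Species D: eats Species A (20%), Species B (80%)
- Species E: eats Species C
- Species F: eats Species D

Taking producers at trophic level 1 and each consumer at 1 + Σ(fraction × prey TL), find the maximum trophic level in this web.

3

Species C: 1 + (0.87×1 + 0.13×1) = 2
Species D: 1 + (0.2×1 + 0.8×1) = 2
Species E: 1 + 2 = 3
Species F: 1 + 2 = 3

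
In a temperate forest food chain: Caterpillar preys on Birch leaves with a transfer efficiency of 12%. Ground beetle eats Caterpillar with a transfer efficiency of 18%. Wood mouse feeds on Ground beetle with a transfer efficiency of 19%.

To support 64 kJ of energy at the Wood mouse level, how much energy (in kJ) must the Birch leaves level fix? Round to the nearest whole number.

Cumulative transfer efficiency: 0.12 × 0.18 × 0.19 = 0.004104
Birch leaves energy = 64 / 0.004104 = 15595 kJ

15595 kJ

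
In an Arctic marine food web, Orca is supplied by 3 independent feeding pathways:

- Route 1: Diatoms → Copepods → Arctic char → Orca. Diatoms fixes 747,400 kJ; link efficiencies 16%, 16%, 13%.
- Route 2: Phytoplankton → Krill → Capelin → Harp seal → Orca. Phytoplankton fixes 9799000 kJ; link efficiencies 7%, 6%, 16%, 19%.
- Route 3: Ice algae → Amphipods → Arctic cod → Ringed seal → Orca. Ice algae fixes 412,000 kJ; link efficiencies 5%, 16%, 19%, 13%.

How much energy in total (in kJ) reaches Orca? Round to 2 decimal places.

3819.89 kJ

Route 1: 747400 × 0.16 × 0.16 × 0.13 = 2487.3472 kJ
Route 2: 9799000 × 0.07 × 0.06 × 0.16 × 0.19 = 1251.13632 kJ
Route 3: 412000 × 0.05 × 0.16 × 0.19 × 0.13 = 81.4112 kJ
Total at Orca: 2487.3472 + 1251.13632 + 81.4112 = 3819.89472 kJ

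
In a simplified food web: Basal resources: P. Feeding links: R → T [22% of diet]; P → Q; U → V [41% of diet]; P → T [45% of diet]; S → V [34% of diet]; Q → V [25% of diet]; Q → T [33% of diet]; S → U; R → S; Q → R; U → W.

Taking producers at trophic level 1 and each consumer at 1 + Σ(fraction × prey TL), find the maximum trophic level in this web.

6

Q: 1 + 1 = 2
R: 1 + 2 = 3
S: 1 + 3 = 4
T: 1 + (0.33×2 + 0.22×3 + 0.45×1) = 2.77
U: 1 + 4 = 5
V: 1 + (0.41×5 + 0.34×4 + 0.25×2) = 4.91
W: 1 + 5 = 6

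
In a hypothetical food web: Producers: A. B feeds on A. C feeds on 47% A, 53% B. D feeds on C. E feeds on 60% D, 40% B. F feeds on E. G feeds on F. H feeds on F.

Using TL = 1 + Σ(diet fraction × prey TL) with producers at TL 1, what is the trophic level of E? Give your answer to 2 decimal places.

B: 1 + 1 = 2
C: 1 + (0.47×1 + 0.53×2) = 2.53
D: 1 + 2.53 = 3.53
E: 1 + (0.6×3.53 + 0.4×2) = 3.918
F: 1 + 3.918 = 4.918
G: 1 + 4.918 = 5.918
H: 1 + 4.918 = 5.918

3.92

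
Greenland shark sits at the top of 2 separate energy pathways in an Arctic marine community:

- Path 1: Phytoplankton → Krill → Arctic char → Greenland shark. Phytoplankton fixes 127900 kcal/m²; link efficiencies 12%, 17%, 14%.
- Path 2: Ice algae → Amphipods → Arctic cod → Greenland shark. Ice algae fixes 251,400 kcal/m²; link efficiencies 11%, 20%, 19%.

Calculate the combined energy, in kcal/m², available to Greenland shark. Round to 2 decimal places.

Path 1: 127900 × 0.12 × 0.17 × 0.14 = 365.2824 kcal/m²
Path 2: 251400 × 0.11 × 0.2 × 0.19 = 1050.852 kcal/m²
Total at Greenland shark: 365.2824 + 1050.852 = 1416.1344 kcal/m²

1416.13 kcal/m²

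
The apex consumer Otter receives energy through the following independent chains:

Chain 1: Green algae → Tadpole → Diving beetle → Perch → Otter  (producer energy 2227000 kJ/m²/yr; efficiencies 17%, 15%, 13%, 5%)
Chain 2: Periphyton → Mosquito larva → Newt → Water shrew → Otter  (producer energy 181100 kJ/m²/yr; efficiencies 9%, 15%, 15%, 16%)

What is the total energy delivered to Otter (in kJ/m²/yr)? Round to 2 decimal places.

427.80 kJ/m²/yr

Chain 1: 2227000 × 0.17 × 0.15 × 0.13 × 0.05 = 369.12525 kJ/m²/yr
Chain 2: 181100 × 0.09 × 0.15 × 0.15 × 0.16 = 58.6764 kJ/m²/yr
Total at Otter: 369.12525 + 58.6764 = 427.80165 kJ/m²/yr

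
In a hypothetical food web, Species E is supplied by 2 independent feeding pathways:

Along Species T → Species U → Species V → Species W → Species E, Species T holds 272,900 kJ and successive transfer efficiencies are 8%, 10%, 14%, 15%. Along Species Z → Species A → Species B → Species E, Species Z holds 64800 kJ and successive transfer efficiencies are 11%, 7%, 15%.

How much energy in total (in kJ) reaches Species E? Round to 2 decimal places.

120.69 kJ

Via Species T: 272900 × 0.08 × 0.1 × 0.14 × 0.15 = 45.8472 kJ
Via Species Z: 64800 × 0.11 × 0.07 × 0.15 = 74.844 kJ
Total at Species E: 45.8472 + 74.844 = 120.6912 kJ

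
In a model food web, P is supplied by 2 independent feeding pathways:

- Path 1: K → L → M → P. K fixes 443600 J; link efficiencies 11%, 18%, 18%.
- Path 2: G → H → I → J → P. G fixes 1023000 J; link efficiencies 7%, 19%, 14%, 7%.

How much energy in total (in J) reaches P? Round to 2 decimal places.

Path 1: 443600 × 0.11 × 0.18 × 0.18 = 1580.9904 J
Path 2: 1023000 × 0.07 × 0.19 × 0.14 × 0.07 = 133.33782 J
Total at P: 1580.9904 + 133.33782 = 1714.32822 J

1714.33 J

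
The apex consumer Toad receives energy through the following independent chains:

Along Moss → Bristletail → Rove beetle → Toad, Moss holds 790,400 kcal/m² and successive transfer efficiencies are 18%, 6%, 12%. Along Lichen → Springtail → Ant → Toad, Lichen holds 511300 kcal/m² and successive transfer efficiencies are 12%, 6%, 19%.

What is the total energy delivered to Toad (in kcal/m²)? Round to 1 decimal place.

1723.8 kcal/m²

Via Moss: 790400 × 0.18 × 0.06 × 0.12 = 1024.3584 kcal/m²
Via Lichen: 511300 × 0.12 × 0.06 × 0.19 = 699.4584 kcal/m²
Total at Toad: 1024.3584 + 699.4584 = 1723.8168 kcal/m²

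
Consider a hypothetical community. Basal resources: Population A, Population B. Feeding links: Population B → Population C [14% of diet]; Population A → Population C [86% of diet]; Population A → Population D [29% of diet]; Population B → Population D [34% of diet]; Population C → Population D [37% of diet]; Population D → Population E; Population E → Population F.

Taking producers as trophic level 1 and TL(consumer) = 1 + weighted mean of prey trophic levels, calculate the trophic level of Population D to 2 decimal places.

2.37

Population C: 1 + (0.14×1 + 0.86×1) = 2
Population D: 1 + (0.29×1 + 0.34×1 + 0.37×2) = 2.37
Population E: 1 + 2.37 = 3.37
Population F: 1 + 3.37 = 4.37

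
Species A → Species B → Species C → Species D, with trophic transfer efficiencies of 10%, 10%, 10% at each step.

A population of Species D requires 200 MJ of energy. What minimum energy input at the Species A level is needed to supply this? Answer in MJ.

Cumulative transfer efficiency: 0.1 × 0.1 × 0.1 = 0.001
Species A energy = 200 / 0.001 = 200000 MJ

200000 MJ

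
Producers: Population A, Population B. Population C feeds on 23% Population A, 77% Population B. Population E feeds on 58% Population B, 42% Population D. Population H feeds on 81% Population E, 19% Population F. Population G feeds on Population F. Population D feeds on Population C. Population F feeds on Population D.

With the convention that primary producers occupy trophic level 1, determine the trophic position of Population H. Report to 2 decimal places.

Population C: 1 + (0.23×1 + 0.77×1) = 2
Population D: 1 + 2 = 3
Population E: 1 + (0.58×1 + 0.42×3) = 2.84
Population F: 1 + 3 = 4
Population G: 1 + 4 = 5
Population H: 1 + (0.81×2.84 + 0.19×4) = 4.0604

4.06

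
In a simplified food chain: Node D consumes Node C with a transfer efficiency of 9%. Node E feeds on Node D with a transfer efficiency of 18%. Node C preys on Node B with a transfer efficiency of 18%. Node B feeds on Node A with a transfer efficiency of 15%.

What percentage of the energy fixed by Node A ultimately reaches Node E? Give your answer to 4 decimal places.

Product of link efficiencies: 0.15 × 0.18 × 0.09 × 0.18 = 0.0004374
As a percentage: 0.0004374 × 100 = 0.0437%

0.0437%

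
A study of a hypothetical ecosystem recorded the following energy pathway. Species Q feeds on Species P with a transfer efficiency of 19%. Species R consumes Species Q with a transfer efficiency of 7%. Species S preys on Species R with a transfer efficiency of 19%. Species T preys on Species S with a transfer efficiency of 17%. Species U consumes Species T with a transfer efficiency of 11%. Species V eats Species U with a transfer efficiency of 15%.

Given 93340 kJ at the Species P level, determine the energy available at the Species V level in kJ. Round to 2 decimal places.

0.66 kJ

Species Q: 93340 × 0.19 = 17734.6 kJ
Species R: 17734.6 × 0.07 = 1241.422 kJ
Species S: 1241.422 × 0.19 = 235.87018 kJ
Species T: 235.87018 × 0.17 = 40.0979306 kJ
Species U: 40.0979306 × 0.11 = 4.410772366 kJ
Species V: 4.410772366 × 0.15 = 0.6616158549 kJ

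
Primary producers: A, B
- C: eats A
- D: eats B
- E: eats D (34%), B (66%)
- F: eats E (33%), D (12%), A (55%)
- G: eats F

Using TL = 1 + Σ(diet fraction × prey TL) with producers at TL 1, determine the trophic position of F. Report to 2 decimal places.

C: 1 + 1 = 2
D: 1 + 1 = 2
E: 1 + (0.34×2 + 0.66×1) = 2.34
F: 1 + (0.33×2.34 + 0.12×2 + 0.55×1) = 2.5622
G: 1 + 2.5622 = 3.5622

2.56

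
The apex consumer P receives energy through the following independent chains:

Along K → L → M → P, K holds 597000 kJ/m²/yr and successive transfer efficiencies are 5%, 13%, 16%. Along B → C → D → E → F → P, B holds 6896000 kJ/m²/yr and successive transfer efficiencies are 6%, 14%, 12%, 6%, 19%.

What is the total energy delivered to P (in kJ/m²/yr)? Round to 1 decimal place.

700.1 kJ/m²/yr

Via K: 597000 × 0.05 × 0.13 × 0.16 = 620.88 kJ/m²/yr
Via B: 6896000 × 0.06 × 0.14 × 0.12 × 0.06 × 0.19 = 79.2433152 kJ/m²/yr
Total at P: 620.88 + 79.2433152 = 700.1233152 kJ/m²/yr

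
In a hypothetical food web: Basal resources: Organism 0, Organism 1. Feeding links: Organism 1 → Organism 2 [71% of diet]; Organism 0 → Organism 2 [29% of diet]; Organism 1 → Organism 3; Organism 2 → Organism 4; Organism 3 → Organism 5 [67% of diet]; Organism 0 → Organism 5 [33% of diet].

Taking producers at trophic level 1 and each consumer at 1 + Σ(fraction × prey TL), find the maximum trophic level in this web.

3

Organism 2: 1 + (0.71×1 + 0.29×1) = 2
Organism 3: 1 + 1 = 2
Organism 4: 1 + 2 = 3
Organism 5: 1 + (0.67×2 + 0.33×1) = 2.67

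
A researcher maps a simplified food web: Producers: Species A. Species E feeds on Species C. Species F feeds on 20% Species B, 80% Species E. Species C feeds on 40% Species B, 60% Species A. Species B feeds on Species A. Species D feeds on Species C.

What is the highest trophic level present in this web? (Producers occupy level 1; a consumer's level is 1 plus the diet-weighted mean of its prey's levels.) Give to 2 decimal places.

4.12

Species B: 1 + 1 = 2
Species C: 1 + (0.4×2 + 0.6×1) = 2.4
Species D: 1 + 2.4 = 3.4
Species E: 1 + 2.4 = 3.4
Species F: 1 + (0.2×2 + 0.8×3.4) = 4.12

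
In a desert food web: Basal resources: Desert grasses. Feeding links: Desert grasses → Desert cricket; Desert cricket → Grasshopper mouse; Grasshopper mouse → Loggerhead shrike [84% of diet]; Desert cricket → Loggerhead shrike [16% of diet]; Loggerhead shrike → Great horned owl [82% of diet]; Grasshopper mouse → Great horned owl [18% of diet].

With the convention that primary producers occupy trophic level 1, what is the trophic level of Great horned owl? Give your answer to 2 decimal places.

4.69

Desert cricket: 1 + 1 = 2
Grasshopper mouse: 1 + 2 = 3
Loggerhead shrike: 1 + (0.84×3 + 0.16×2) = 3.84
Great horned owl: 1 + (0.82×3.84 + 0.18×3) = 4.6888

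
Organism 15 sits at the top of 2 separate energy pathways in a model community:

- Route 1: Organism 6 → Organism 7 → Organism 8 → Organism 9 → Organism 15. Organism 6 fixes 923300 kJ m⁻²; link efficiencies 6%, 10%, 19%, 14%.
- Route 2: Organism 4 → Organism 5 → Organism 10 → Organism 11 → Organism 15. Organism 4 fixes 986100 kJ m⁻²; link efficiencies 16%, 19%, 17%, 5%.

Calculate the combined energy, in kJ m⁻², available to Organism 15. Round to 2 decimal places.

Route 1: 923300 × 0.06 × 0.1 × 0.19 × 0.14 = 147.35868 kJ m⁻²
Route 2: 986100 × 0.16 × 0.19 × 0.17 × 0.05 = 254.80824 kJ m⁻²
Total at Organism 15: 147.35868 + 254.80824 = 402.16692 kJ m⁻²

402.17 kJ m⁻²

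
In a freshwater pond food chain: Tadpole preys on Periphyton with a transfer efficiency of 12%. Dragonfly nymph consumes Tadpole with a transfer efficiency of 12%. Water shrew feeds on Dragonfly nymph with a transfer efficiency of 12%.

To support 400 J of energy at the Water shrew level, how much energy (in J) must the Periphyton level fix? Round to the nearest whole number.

Cumulative transfer efficiency: 0.12 × 0.12 × 0.12 = 0.001728
Periphyton energy = 400 / 0.001728 = 231481 J

231481 J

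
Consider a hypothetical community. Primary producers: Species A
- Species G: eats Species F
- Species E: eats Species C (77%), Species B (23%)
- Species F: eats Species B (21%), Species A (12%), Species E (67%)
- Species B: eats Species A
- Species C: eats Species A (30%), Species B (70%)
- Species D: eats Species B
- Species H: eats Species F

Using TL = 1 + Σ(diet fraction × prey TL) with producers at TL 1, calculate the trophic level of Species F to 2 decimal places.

Species B: 1 + 1 = 2
Species C: 1 + (0.3×1 + 0.7×2) = 2.7
Species D: 1 + 2 = 3
Species E: 1 + (0.77×2.7 + 0.23×2) = 3.539
Species F: 1 + (0.21×2 + 0.12×1 + 0.67×3.539) = 3.91113
Species G: 1 + 3.91113 = 4.91113
Species H: 1 + 3.91113 = 4.91113

3.91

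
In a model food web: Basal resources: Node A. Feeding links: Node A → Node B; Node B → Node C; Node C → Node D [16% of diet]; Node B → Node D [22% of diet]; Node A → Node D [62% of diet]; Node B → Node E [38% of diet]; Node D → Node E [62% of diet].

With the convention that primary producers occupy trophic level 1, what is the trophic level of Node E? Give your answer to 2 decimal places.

3.33

Node B: 1 + 1 = 2
Node C: 1 + 2 = 3
Node D: 1 + (0.16×3 + 0.22×2 + 0.62×1) = 2.54
Node E: 1 + (0.38×2 + 0.62×2.54) = 3.3348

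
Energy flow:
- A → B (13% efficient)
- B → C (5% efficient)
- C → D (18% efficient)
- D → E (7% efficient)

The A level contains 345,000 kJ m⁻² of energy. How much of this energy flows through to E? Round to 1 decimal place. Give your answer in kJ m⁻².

28.3 kJ m⁻²

B: 345000 × 0.13 = 44850 kJ m⁻²
C: 44850 × 0.05 = 2242.5 kJ m⁻²
D: 2242.5 × 0.18 = 403.65 kJ m⁻²
E: 403.65 × 0.07 = 28.2555 kJ m⁻²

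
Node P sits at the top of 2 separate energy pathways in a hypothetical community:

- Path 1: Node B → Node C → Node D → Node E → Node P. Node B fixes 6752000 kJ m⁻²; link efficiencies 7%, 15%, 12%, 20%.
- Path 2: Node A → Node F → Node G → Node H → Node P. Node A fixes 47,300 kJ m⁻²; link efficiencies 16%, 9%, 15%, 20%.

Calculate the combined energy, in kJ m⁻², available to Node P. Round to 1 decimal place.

Path 1: 6752000 × 0.07 × 0.15 × 0.12 × 0.2 = 1701.504 kJ m⁻²
Path 2: 47300 × 0.16 × 0.09 × 0.15 × 0.2 = 20.4336 kJ m⁻²
Total at Node P: 1701.504 + 20.4336 = 1721.9376 kJ m⁻²

1721.9 kJ m⁻²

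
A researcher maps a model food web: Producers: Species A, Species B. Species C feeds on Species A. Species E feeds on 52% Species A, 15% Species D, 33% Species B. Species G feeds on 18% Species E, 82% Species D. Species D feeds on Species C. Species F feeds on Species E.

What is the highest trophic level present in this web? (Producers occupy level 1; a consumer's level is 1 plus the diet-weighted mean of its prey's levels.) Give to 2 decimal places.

3.87

Species C: 1 + 1 = 2
Species D: 1 + 2 = 3
Species E: 1 + (0.52×1 + 0.15×3 + 0.33×1) = 2.3
Species F: 1 + 2.3 = 3.3
Species G: 1 + (0.18×2.3 + 0.82×3) = 3.874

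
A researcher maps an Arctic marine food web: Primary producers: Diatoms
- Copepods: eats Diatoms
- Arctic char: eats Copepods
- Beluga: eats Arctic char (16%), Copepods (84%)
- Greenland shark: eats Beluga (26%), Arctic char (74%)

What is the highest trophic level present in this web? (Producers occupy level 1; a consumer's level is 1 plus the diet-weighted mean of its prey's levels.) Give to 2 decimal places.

4.04

Copepods: 1 + 1 = 2
Arctic char: 1 + 2 = 3
Beluga: 1 + (0.16×3 + 0.84×2) = 3.16
Greenland shark: 1 + (0.26×3.16 + 0.74×3) = 4.0416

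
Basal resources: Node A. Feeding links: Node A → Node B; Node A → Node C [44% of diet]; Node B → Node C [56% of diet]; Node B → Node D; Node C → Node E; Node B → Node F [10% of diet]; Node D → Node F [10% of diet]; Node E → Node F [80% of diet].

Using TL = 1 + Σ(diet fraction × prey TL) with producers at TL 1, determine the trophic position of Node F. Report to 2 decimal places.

4.35

Node B: 1 + 1 = 2
Node C: 1 + (0.44×1 + 0.56×2) = 2.56
Node D: 1 + 2 = 3
Node E: 1 + 2.56 = 3.56
Node F: 1 + (0.1×2 + 0.1×3 + 0.8×3.56) = 4.348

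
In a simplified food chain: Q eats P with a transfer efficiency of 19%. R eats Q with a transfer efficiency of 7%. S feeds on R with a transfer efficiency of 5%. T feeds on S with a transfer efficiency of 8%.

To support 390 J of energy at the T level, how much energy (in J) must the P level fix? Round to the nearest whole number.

7330827 J

Cumulative transfer efficiency: 0.19 × 0.07 × 0.05 × 0.08 = 0.0000532
P energy = 390 / 0.0000532 = 7330827 J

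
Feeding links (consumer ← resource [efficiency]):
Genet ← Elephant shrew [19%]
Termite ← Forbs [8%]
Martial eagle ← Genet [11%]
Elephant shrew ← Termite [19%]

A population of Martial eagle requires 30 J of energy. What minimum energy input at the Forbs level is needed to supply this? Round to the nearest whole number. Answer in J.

Cumulative transfer efficiency: 0.08 × 0.19 × 0.19 × 0.11 = 0.00031768
Forbs energy = 30 / 0.00031768 = 94435 J

94435 J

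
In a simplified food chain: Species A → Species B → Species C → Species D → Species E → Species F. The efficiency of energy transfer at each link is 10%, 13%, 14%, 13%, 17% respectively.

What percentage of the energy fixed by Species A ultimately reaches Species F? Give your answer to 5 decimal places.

0.00402%

Product of link efficiencies: 0.1 × 0.13 × 0.14 × 0.13 × 0.17 = 0.000040222
As a percentage: 0.000040222 × 100 = 0.00402%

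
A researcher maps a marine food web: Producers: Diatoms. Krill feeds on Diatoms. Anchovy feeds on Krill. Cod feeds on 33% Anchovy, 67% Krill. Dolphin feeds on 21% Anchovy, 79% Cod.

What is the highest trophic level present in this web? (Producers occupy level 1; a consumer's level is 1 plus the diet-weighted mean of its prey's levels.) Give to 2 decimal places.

4.26

Krill: 1 + 1 = 2
Anchovy: 1 + 2 = 3
Cod: 1 + (0.33×3 + 0.67×2) = 3.33
Dolphin: 1 + (0.21×3 + 0.79×3.33) = 4.2607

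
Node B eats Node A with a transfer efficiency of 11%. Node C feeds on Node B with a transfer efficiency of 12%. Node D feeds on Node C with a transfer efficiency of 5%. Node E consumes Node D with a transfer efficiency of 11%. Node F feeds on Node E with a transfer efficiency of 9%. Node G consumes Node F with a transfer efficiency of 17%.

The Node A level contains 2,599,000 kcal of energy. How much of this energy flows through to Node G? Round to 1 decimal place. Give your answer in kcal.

Node B: 2599000 × 0.11 = 285890 kcal
Node C: 285890 × 0.12 = 34306.8 kcal
Node D: 34306.8 × 0.05 = 1715.34 kcal
Node E: 1715.34 × 0.11 = 188.6874 kcal
Node F: 188.6874 × 0.09 = 16.981866 kcal
Node G: 16.981866 × 0.17 = 2.88691722 kcal

2.9 kcal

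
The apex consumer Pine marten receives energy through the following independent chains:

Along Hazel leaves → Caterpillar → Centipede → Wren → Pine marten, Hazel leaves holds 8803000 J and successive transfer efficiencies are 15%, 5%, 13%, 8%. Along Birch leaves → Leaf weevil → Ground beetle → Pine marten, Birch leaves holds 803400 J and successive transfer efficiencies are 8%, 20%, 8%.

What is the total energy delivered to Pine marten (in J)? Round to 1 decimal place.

Via Hazel leaves: 8803000 × 0.15 × 0.05 × 0.13 × 0.08 = 686.634 J
Via Birch leaves: 803400 × 0.08 × 0.2 × 0.08 = 1028.352 J
Total at Pine marten: 686.634 + 1028.352 = 1714.986 J

1715.0 J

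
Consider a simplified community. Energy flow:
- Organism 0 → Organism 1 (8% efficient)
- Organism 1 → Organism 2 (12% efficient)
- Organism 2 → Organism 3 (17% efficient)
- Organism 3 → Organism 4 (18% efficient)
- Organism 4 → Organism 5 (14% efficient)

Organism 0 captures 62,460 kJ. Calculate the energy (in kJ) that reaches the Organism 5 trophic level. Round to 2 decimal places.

2.57 kJ

Organism 1: 62460 × 0.08 = 4996.8 kJ
Organism 2: 4996.8 × 0.12 = 599.616 kJ
Organism 3: 599.616 × 0.17 = 101.93472 kJ
Organism 4: 101.93472 × 0.18 = 18.3482496 kJ
Organism 5: 18.3482496 × 0.14 = 2.568754944 kJ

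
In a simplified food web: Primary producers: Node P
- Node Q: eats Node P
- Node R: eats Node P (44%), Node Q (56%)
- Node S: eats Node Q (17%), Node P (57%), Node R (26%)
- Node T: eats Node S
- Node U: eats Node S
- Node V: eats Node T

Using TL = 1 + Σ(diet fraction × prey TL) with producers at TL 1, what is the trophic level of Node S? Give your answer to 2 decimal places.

Node Q: 1 + 1 = 2
Node R: 1 + (0.44×1 + 0.56×2) = 2.56
Node S: 1 + (0.17×2 + 0.57×1 + 0.26×2.56) = 2.5756
Node T: 1 + 2.5756 = 3.5756
Node U: 1 + 2.5756 = 3.5756
Node V: 1 + 3.5756 = 4.5756

2.58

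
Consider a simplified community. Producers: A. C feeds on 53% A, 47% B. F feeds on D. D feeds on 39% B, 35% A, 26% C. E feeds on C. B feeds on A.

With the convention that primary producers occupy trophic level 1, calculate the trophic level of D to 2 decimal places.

2.77

B: 1 + 1 = 2
C: 1 + (0.53×1 + 0.47×2) = 2.47
D: 1 + (0.39×2 + 0.35×1 + 0.26×2.47) = 2.7722
E: 1 + 2.47 = 3.47
F: 1 + 2.7722 = 3.7722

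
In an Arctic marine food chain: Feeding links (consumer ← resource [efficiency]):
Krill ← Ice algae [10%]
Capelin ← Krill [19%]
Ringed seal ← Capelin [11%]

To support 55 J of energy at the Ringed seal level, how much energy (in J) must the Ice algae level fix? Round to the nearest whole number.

Cumulative transfer efficiency: 0.1 × 0.19 × 0.11 = 0.00209
Ice algae energy = 55 / 0.00209 = 26316 J

26316 J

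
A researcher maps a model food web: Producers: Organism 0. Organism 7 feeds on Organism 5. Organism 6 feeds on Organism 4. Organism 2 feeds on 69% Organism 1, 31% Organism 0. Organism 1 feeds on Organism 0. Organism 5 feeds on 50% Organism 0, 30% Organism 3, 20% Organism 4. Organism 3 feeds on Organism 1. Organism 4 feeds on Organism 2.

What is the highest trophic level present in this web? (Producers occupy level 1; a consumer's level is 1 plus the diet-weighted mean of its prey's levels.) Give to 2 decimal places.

4.69

Organism 1: 1 + 1 = 2
Organism 2: 1 + (0.69×2 + 0.31×1) = 2.69
Organism 3: 1 + 2 = 3
Organism 4: 1 + 2.69 = 3.69
Organism 5: 1 + (0.5×1 + 0.3×3 + 0.2×3.69) = 3.138
Organism 6: 1 + 3.69 = 4.69
Organism 7: 1 + 3.138 = 4.138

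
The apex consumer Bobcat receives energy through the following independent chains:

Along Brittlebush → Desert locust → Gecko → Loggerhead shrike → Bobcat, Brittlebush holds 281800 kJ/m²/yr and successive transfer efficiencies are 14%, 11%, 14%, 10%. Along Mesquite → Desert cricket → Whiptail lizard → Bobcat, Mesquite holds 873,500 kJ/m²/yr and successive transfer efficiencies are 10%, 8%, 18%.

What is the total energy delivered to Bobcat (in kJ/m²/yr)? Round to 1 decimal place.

1318.6 kJ/m²/yr

Via Brittlebush: 281800 × 0.14 × 0.11 × 0.14 × 0.1 = 60.75608 kJ/m²/yr
Via Mesquite: 873500 × 0.1 × 0.08 × 0.18 = 1257.84 kJ/m²/yr
Total at Bobcat: 60.75608 + 1257.84 = 1318.59608 kJ/m²/yr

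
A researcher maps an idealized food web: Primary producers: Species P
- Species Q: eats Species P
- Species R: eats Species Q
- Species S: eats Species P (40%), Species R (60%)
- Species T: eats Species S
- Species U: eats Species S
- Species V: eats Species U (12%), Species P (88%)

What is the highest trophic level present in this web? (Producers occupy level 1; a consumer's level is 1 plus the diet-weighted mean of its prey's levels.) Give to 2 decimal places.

4.20

Species Q: 1 + 1 = 2
Species R: 1 + 2 = 3
Species S: 1 + (0.4×1 + 0.6×3) = 3.2
Species T: 1 + 3.2 = 4.2
Species U: 1 + 3.2 = 4.2
Species V: 1 + (0.12×4.2 + 0.88×1) = 2.384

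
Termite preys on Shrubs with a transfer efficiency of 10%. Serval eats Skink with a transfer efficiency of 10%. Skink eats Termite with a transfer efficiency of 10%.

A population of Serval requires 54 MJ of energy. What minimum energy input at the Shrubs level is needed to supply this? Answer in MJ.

Cumulative transfer efficiency: 0.1 × 0.1 × 0.1 = 0.001
Shrubs energy = 54 / 0.001 = 54000 MJ

54000 MJ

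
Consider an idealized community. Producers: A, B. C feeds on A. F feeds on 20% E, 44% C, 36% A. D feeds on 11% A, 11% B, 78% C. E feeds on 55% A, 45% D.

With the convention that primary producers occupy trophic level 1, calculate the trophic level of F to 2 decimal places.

2.80

C: 1 + 1 = 2
D: 1 + (0.11×1 + 0.11×1 + 0.78×2) = 2.78
E: 1 + (0.55×1 + 0.45×2.78) = 2.801
F: 1 + (0.2×2.801 + 0.44×2 + 0.36×1) = 2.8002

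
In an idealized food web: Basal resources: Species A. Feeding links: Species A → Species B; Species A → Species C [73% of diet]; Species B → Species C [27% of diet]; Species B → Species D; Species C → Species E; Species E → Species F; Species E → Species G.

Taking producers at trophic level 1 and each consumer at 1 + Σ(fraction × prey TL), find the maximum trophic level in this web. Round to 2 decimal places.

4.27

Species B: 1 + 1 = 2
Species C: 1 + (0.73×1 + 0.27×2) = 2.27
Species D: 1 + 2 = 3
Species E: 1 + 2.27 = 3.27
Species F: 1 + 3.27 = 4.27
Species G: 1 + 3.27 = 4.27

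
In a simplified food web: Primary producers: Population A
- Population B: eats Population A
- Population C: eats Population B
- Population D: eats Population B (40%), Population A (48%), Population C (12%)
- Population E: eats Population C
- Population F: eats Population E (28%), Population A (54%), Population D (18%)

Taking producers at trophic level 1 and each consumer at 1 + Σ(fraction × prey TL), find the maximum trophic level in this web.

4

Population B: 1 + 1 = 2
Population C: 1 + 2 = 3
Population D: 1 + (0.4×2 + 0.48×1 + 0.12×3) = 2.64
Population E: 1 + 3 = 4
Population F: 1 + (0.28×4 + 0.54×1 + 0.18×2.64) = 3.1352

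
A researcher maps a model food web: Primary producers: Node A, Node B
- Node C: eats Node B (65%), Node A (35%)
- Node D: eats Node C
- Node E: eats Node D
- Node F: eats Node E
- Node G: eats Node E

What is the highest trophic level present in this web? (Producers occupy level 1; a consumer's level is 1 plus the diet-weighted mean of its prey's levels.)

Node C: 1 + (0.65×1 + 0.35×1) = 2
Node D: 1 + 2 = 3
Node E: 1 + 3 = 4
Node F: 1 + 4 = 5
Node G: 1 + 4 = 5

5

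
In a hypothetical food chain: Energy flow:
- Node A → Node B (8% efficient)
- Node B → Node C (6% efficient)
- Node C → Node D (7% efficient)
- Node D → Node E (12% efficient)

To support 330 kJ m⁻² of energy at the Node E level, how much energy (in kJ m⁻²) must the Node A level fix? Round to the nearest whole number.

8184524 kJ m⁻²

Cumulative transfer efficiency: 0.08 × 0.06 × 0.07 × 0.12 = 0.00004032
Node A energy = 330 / 0.00004032 = 8184524 kJ m⁻²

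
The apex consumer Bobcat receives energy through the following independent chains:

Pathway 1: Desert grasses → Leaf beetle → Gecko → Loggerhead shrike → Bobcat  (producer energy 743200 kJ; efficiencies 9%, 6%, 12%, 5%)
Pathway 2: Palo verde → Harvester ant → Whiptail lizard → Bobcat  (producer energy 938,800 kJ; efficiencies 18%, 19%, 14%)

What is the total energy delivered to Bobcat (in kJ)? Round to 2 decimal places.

Pathway 1: 743200 × 0.09 × 0.06 × 0.12 × 0.05 = 24.07968 kJ
Pathway 2: 938800 × 0.18 × 0.19 × 0.14 = 4494.9744 kJ
Total at Bobcat: 24.07968 + 4494.9744 = 4519.05408 kJ

4519.05 kJ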